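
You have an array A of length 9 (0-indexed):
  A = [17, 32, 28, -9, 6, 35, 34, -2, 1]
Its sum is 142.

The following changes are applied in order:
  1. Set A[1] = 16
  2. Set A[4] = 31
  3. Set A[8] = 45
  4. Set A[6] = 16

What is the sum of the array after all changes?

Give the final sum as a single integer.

Answer: 177

Derivation:
Initial sum: 142
Change 1: A[1] 32 -> 16, delta = -16, sum = 126
Change 2: A[4] 6 -> 31, delta = 25, sum = 151
Change 3: A[8] 1 -> 45, delta = 44, sum = 195
Change 4: A[6] 34 -> 16, delta = -18, sum = 177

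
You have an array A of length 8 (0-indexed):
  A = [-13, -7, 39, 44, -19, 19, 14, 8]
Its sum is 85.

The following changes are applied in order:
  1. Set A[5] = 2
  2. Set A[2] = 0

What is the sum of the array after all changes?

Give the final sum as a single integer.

Answer: 29

Derivation:
Initial sum: 85
Change 1: A[5] 19 -> 2, delta = -17, sum = 68
Change 2: A[2] 39 -> 0, delta = -39, sum = 29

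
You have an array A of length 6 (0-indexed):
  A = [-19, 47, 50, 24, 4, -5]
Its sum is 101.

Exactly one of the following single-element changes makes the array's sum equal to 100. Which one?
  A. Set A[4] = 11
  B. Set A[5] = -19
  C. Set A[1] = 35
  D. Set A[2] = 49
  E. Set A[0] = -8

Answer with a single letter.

Answer: D

Derivation:
Option A: A[4] 4->11, delta=7, new_sum=101+(7)=108
Option B: A[5] -5->-19, delta=-14, new_sum=101+(-14)=87
Option C: A[1] 47->35, delta=-12, new_sum=101+(-12)=89
Option D: A[2] 50->49, delta=-1, new_sum=101+(-1)=100 <-- matches target
Option E: A[0] -19->-8, delta=11, new_sum=101+(11)=112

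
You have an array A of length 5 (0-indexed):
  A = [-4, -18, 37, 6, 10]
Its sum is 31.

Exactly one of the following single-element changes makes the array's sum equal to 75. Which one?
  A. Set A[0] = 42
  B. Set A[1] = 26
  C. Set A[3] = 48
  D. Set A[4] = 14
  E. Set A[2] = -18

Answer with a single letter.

Option A: A[0] -4->42, delta=46, new_sum=31+(46)=77
Option B: A[1] -18->26, delta=44, new_sum=31+(44)=75 <-- matches target
Option C: A[3] 6->48, delta=42, new_sum=31+(42)=73
Option D: A[4] 10->14, delta=4, new_sum=31+(4)=35
Option E: A[2] 37->-18, delta=-55, new_sum=31+(-55)=-24

Answer: B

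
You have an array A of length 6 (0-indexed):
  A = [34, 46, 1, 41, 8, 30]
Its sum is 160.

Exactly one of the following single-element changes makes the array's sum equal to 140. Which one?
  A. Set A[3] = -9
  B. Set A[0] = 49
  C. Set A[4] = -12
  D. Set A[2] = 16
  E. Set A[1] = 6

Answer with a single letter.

Answer: C

Derivation:
Option A: A[3] 41->-9, delta=-50, new_sum=160+(-50)=110
Option B: A[0] 34->49, delta=15, new_sum=160+(15)=175
Option C: A[4] 8->-12, delta=-20, new_sum=160+(-20)=140 <-- matches target
Option D: A[2] 1->16, delta=15, new_sum=160+(15)=175
Option E: A[1] 46->6, delta=-40, new_sum=160+(-40)=120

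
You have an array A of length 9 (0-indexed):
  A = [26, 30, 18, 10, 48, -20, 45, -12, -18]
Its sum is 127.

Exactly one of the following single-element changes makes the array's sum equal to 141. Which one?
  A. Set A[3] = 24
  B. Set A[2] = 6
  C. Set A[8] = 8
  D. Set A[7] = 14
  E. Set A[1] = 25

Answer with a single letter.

Option A: A[3] 10->24, delta=14, new_sum=127+(14)=141 <-- matches target
Option B: A[2] 18->6, delta=-12, new_sum=127+(-12)=115
Option C: A[8] -18->8, delta=26, new_sum=127+(26)=153
Option D: A[7] -12->14, delta=26, new_sum=127+(26)=153
Option E: A[1] 30->25, delta=-5, new_sum=127+(-5)=122

Answer: A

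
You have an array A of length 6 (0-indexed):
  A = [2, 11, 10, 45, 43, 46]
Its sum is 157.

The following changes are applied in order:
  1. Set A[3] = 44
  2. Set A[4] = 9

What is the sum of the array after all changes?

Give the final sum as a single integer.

Initial sum: 157
Change 1: A[3] 45 -> 44, delta = -1, sum = 156
Change 2: A[4] 43 -> 9, delta = -34, sum = 122

Answer: 122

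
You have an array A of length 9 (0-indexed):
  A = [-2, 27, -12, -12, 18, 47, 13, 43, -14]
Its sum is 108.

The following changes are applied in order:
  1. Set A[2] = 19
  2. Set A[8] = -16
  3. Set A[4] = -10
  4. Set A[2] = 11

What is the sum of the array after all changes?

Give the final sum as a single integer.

Answer: 101

Derivation:
Initial sum: 108
Change 1: A[2] -12 -> 19, delta = 31, sum = 139
Change 2: A[8] -14 -> -16, delta = -2, sum = 137
Change 3: A[4] 18 -> -10, delta = -28, sum = 109
Change 4: A[2] 19 -> 11, delta = -8, sum = 101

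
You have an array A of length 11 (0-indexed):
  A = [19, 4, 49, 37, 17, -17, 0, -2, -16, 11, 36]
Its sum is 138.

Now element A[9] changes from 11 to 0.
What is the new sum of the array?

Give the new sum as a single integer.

Answer: 127

Derivation:
Old value at index 9: 11
New value at index 9: 0
Delta = 0 - 11 = -11
New sum = old_sum + delta = 138 + (-11) = 127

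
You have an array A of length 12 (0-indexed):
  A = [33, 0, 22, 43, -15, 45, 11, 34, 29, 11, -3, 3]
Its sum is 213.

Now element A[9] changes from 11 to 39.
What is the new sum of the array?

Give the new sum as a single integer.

Old value at index 9: 11
New value at index 9: 39
Delta = 39 - 11 = 28
New sum = old_sum + delta = 213 + (28) = 241

Answer: 241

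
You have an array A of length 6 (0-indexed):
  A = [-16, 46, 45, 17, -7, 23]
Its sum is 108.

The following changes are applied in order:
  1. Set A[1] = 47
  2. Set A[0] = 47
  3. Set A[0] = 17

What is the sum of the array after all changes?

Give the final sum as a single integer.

Answer: 142

Derivation:
Initial sum: 108
Change 1: A[1] 46 -> 47, delta = 1, sum = 109
Change 2: A[0] -16 -> 47, delta = 63, sum = 172
Change 3: A[0] 47 -> 17, delta = -30, sum = 142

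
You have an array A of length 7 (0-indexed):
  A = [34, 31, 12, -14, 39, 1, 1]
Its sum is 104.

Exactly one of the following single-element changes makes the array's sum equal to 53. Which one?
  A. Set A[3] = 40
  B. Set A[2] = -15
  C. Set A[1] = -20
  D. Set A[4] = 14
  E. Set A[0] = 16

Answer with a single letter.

Answer: C

Derivation:
Option A: A[3] -14->40, delta=54, new_sum=104+(54)=158
Option B: A[2] 12->-15, delta=-27, new_sum=104+(-27)=77
Option C: A[1] 31->-20, delta=-51, new_sum=104+(-51)=53 <-- matches target
Option D: A[4] 39->14, delta=-25, new_sum=104+(-25)=79
Option E: A[0] 34->16, delta=-18, new_sum=104+(-18)=86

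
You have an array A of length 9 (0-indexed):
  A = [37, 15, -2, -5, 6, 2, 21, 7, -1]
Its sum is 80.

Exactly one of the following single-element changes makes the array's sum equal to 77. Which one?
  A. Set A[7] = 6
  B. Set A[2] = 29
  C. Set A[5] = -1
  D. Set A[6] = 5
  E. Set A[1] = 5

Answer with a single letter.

Option A: A[7] 7->6, delta=-1, new_sum=80+(-1)=79
Option B: A[2] -2->29, delta=31, new_sum=80+(31)=111
Option C: A[5] 2->-1, delta=-3, new_sum=80+(-3)=77 <-- matches target
Option D: A[6] 21->5, delta=-16, new_sum=80+(-16)=64
Option E: A[1] 15->5, delta=-10, new_sum=80+(-10)=70

Answer: C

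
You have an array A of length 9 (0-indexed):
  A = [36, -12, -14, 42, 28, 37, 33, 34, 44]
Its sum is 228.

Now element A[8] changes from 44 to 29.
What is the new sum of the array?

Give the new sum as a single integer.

Old value at index 8: 44
New value at index 8: 29
Delta = 29 - 44 = -15
New sum = old_sum + delta = 228 + (-15) = 213

Answer: 213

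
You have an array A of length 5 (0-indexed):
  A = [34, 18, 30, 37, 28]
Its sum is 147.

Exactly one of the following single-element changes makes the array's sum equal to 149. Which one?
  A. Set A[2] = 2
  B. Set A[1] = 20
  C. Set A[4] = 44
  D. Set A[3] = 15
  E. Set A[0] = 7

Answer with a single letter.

Option A: A[2] 30->2, delta=-28, new_sum=147+(-28)=119
Option B: A[1] 18->20, delta=2, new_sum=147+(2)=149 <-- matches target
Option C: A[4] 28->44, delta=16, new_sum=147+(16)=163
Option D: A[3] 37->15, delta=-22, new_sum=147+(-22)=125
Option E: A[0] 34->7, delta=-27, new_sum=147+(-27)=120

Answer: B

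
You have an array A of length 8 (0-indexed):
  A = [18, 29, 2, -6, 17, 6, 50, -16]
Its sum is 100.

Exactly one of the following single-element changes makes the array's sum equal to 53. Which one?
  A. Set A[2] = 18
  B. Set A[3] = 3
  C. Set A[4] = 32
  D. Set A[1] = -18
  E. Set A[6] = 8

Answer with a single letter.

Answer: D

Derivation:
Option A: A[2] 2->18, delta=16, new_sum=100+(16)=116
Option B: A[3] -6->3, delta=9, new_sum=100+(9)=109
Option C: A[4] 17->32, delta=15, new_sum=100+(15)=115
Option D: A[1] 29->-18, delta=-47, new_sum=100+(-47)=53 <-- matches target
Option E: A[6] 50->8, delta=-42, new_sum=100+(-42)=58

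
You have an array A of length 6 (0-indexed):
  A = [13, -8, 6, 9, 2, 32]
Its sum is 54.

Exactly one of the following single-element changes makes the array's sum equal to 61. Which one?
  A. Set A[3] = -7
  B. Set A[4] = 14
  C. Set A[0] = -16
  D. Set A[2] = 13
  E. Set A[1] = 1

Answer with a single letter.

Answer: D

Derivation:
Option A: A[3] 9->-7, delta=-16, new_sum=54+(-16)=38
Option B: A[4] 2->14, delta=12, new_sum=54+(12)=66
Option C: A[0] 13->-16, delta=-29, new_sum=54+(-29)=25
Option D: A[2] 6->13, delta=7, new_sum=54+(7)=61 <-- matches target
Option E: A[1] -8->1, delta=9, new_sum=54+(9)=63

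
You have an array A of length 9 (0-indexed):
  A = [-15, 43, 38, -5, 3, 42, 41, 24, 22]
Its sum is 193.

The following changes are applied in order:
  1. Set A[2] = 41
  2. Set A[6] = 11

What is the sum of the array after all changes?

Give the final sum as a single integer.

Initial sum: 193
Change 1: A[2] 38 -> 41, delta = 3, sum = 196
Change 2: A[6] 41 -> 11, delta = -30, sum = 166

Answer: 166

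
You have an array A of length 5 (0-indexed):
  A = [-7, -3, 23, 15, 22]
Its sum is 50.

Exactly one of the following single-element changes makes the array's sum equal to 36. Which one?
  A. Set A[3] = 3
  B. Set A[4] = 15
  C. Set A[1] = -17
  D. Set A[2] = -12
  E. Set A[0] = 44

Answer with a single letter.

Option A: A[3] 15->3, delta=-12, new_sum=50+(-12)=38
Option B: A[4] 22->15, delta=-7, new_sum=50+(-7)=43
Option C: A[1] -3->-17, delta=-14, new_sum=50+(-14)=36 <-- matches target
Option D: A[2] 23->-12, delta=-35, new_sum=50+(-35)=15
Option E: A[0] -7->44, delta=51, new_sum=50+(51)=101

Answer: C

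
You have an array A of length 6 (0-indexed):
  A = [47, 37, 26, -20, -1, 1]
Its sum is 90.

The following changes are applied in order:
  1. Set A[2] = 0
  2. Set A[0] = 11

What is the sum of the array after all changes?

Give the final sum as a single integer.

Answer: 28

Derivation:
Initial sum: 90
Change 1: A[2] 26 -> 0, delta = -26, sum = 64
Change 2: A[0] 47 -> 11, delta = -36, sum = 28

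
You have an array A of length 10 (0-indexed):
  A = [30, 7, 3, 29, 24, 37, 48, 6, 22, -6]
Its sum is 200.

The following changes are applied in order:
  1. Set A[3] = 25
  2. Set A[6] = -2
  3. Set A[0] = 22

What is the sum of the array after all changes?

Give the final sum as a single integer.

Answer: 138

Derivation:
Initial sum: 200
Change 1: A[3] 29 -> 25, delta = -4, sum = 196
Change 2: A[6] 48 -> -2, delta = -50, sum = 146
Change 3: A[0] 30 -> 22, delta = -8, sum = 138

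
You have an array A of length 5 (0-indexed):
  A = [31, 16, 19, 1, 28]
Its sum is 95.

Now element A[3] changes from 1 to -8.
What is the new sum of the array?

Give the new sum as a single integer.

Old value at index 3: 1
New value at index 3: -8
Delta = -8 - 1 = -9
New sum = old_sum + delta = 95 + (-9) = 86

Answer: 86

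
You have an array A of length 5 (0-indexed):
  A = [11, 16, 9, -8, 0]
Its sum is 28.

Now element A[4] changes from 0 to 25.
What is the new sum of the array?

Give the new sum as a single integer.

Old value at index 4: 0
New value at index 4: 25
Delta = 25 - 0 = 25
New sum = old_sum + delta = 28 + (25) = 53

Answer: 53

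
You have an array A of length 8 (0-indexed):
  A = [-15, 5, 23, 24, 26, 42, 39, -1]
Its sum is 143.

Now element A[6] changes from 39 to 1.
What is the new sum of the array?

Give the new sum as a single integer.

Answer: 105

Derivation:
Old value at index 6: 39
New value at index 6: 1
Delta = 1 - 39 = -38
New sum = old_sum + delta = 143 + (-38) = 105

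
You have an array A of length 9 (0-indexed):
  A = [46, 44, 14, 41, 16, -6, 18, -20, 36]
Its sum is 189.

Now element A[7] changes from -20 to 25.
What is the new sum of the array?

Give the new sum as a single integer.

Old value at index 7: -20
New value at index 7: 25
Delta = 25 - -20 = 45
New sum = old_sum + delta = 189 + (45) = 234

Answer: 234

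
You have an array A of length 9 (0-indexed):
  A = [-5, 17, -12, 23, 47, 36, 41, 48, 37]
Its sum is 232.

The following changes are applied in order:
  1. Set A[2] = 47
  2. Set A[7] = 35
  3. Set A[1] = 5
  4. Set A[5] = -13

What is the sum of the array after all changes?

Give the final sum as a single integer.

Answer: 217

Derivation:
Initial sum: 232
Change 1: A[2] -12 -> 47, delta = 59, sum = 291
Change 2: A[7] 48 -> 35, delta = -13, sum = 278
Change 3: A[1] 17 -> 5, delta = -12, sum = 266
Change 4: A[5] 36 -> -13, delta = -49, sum = 217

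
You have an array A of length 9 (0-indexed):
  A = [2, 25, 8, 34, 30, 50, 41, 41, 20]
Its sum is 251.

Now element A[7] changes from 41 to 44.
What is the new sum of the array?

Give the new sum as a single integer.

Old value at index 7: 41
New value at index 7: 44
Delta = 44 - 41 = 3
New sum = old_sum + delta = 251 + (3) = 254

Answer: 254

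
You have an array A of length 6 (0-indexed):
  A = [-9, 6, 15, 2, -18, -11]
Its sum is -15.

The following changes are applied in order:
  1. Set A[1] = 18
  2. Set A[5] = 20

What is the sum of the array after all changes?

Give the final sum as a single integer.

Initial sum: -15
Change 1: A[1] 6 -> 18, delta = 12, sum = -3
Change 2: A[5] -11 -> 20, delta = 31, sum = 28

Answer: 28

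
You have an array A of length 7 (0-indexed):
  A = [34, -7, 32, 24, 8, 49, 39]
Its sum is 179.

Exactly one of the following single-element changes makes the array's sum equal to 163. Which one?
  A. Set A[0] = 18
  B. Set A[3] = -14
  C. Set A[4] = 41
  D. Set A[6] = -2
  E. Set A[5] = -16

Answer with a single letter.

Answer: A

Derivation:
Option A: A[0] 34->18, delta=-16, new_sum=179+(-16)=163 <-- matches target
Option B: A[3] 24->-14, delta=-38, new_sum=179+(-38)=141
Option C: A[4] 8->41, delta=33, new_sum=179+(33)=212
Option D: A[6] 39->-2, delta=-41, new_sum=179+(-41)=138
Option E: A[5] 49->-16, delta=-65, new_sum=179+(-65)=114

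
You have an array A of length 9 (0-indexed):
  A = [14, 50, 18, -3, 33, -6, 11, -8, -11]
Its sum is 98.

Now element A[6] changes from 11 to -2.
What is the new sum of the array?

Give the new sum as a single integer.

Old value at index 6: 11
New value at index 6: -2
Delta = -2 - 11 = -13
New sum = old_sum + delta = 98 + (-13) = 85

Answer: 85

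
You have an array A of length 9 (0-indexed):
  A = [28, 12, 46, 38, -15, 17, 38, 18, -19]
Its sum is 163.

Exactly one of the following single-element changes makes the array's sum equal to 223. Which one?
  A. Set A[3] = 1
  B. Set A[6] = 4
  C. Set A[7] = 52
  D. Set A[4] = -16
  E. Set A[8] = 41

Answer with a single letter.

Answer: E

Derivation:
Option A: A[3] 38->1, delta=-37, new_sum=163+(-37)=126
Option B: A[6] 38->4, delta=-34, new_sum=163+(-34)=129
Option C: A[7] 18->52, delta=34, new_sum=163+(34)=197
Option D: A[4] -15->-16, delta=-1, new_sum=163+(-1)=162
Option E: A[8] -19->41, delta=60, new_sum=163+(60)=223 <-- matches target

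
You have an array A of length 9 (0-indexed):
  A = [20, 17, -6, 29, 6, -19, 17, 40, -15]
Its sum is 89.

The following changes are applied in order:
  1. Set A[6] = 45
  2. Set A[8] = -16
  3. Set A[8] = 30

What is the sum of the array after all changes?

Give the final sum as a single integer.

Initial sum: 89
Change 1: A[6] 17 -> 45, delta = 28, sum = 117
Change 2: A[8] -15 -> -16, delta = -1, sum = 116
Change 3: A[8] -16 -> 30, delta = 46, sum = 162

Answer: 162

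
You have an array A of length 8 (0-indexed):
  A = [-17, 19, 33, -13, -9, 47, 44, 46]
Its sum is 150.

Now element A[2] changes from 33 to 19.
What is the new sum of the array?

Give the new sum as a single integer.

Old value at index 2: 33
New value at index 2: 19
Delta = 19 - 33 = -14
New sum = old_sum + delta = 150 + (-14) = 136

Answer: 136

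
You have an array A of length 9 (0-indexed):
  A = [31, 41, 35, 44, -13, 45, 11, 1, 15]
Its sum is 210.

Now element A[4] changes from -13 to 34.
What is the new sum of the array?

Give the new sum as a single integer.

Old value at index 4: -13
New value at index 4: 34
Delta = 34 - -13 = 47
New sum = old_sum + delta = 210 + (47) = 257

Answer: 257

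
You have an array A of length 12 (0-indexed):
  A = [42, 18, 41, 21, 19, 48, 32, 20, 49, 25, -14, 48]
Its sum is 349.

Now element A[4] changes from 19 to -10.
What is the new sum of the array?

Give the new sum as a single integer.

Answer: 320

Derivation:
Old value at index 4: 19
New value at index 4: -10
Delta = -10 - 19 = -29
New sum = old_sum + delta = 349 + (-29) = 320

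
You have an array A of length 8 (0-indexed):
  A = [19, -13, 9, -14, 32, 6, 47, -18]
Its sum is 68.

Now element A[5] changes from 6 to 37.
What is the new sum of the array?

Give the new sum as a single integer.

Answer: 99

Derivation:
Old value at index 5: 6
New value at index 5: 37
Delta = 37 - 6 = 31
New sum = old_sum + delta = 68 + (31) = 99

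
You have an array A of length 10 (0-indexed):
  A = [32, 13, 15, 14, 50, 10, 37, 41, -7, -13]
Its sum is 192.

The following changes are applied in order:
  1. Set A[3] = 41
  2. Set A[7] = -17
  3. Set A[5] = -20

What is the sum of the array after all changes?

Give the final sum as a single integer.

Answer: 131

Derivation:
Initial sum: 192
Change 1: A[3] 14 -> 41, delta = 27, sum = 219
Change 2: A[7] 41 -> -17, delta = -58, sum = 161
Change 3: A[5] 10 -> -20, delta = -30, sum = 131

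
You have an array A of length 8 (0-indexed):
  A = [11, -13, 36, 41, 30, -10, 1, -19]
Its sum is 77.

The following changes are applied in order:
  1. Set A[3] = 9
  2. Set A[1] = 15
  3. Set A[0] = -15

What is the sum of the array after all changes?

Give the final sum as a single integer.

Answer: 47

Derivation:
Initial sum: 77
Change 1: A[3] 41 -> 9, delta = -32, sum = 45
Change 2: A[1] -13 -> 15, delta = 28, sum = 73
Change 3: A[0] 11 -> -15, delta = -26, sum = 47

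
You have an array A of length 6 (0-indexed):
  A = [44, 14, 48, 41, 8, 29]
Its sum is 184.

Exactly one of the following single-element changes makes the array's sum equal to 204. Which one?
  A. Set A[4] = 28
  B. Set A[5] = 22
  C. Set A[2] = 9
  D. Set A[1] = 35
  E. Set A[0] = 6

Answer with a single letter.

Option A: A[4] 8->28, delta=20, new_sum=184+(20)=204 <-- matches target
Option B: A[5] 29->22, delta=-7, new_sum=184+(-7)=177
Option C: A[2] 48->9, delta=-39, new_sum=184+(-39)=145
Option D: A[1] 14->35, delta=21, new_sum=184+(21)=205
Option E: A[0] 44->6, delta=-38, new_sum=184+(-38)=146

Answer: A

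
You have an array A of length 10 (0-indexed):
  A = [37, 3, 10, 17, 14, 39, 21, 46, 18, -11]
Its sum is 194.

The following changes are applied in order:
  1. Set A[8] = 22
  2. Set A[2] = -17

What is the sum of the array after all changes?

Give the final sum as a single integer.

Initial sum: 194
Change 1: A[8] 18 -> 22, delta = 4, sum = 198
Change 2: A[2] 10 -> -17, delta = -27, sum = 171

Answer: 171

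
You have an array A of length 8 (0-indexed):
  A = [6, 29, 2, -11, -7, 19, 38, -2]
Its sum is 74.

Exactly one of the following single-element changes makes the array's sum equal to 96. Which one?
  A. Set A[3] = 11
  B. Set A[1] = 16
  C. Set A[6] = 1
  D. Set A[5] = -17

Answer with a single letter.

Answer: A

Derivation:
Option A: A[3] -11->11, delta=22, new_sum=74+(22)=96 <-- matches target
Option B: A[1] 29->16, delta=-13, new_sum=74+(-13)=61
Option C: A[6] 38->1, delta=-37, new_sum=74+(-37)=37
Option D: A[5] 19->-17, delta=-36, new_sum=74+(-36)=38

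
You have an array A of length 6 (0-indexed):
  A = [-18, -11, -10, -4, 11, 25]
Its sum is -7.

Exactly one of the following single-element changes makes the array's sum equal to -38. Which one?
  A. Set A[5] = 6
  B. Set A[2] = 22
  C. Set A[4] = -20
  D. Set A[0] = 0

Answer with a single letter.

Option A: A[5] 25->6, delta=-19, new_sum=-7+(-19)=-26
Option B: A[2] -10->22, delta=32, new_sum=-7+(32)=25
Option C: A[4] 11->-20, delta=-31, new_sum=-7+(-31)=-38 <-- matches target
Option D: A[0] -18->0, delta=18, new_sum=-7+(18)=11

Answer: C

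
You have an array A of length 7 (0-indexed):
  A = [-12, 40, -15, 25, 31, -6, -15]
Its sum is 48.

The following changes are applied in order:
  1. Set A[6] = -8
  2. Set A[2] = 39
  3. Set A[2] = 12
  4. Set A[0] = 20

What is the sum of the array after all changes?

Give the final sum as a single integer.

Answer: 114

Derivation:
Initial sum: 48
Change 1: A[6] -15 -> -8, delta = 7, sum = 55
Change 2: A[2] -15 -> 39, delta = 54, sum = 109
Change 3: A[2] 39 -> 12, delta = -27, sum = 82
Change 4: A[0] -12 -> 20, delta = 32, sum = 114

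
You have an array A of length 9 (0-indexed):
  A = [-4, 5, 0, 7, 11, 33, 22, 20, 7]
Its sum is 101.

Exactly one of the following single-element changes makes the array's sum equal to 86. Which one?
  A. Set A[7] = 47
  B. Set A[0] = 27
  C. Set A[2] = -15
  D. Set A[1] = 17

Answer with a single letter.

Option A: A[7] 20->47, delta=27, new_sum=101+(27)=128
Option B: A[0] -4->27, delta=31, new_sum=101+(31)=132
Option C: A[2] 0->-15, delta=-15, new_sum=101+(-15)=86 <-- matches target
Option D: A[1] 5->17, delta=12, new_sum=101+(12)=113

Answer: C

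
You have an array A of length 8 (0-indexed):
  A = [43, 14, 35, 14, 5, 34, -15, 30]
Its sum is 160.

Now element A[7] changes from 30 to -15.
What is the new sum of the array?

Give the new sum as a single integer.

Old value at index 7: 30
New value at index 7: -15
Delta = -15 - 30 = -45
New sum = old_sum + delta = 160 + (-45) = 115

Answer: 115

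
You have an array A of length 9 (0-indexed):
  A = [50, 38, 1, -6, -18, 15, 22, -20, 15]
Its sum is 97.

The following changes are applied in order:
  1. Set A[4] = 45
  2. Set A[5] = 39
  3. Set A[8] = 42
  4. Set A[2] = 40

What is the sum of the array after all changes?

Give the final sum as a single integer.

Answer: 250

Derivation:
Initial sum: 97
Change 1: A[4] -18 -> 45, delta = 63, sum = 160
Change 2: A[5] 15 -> 39, delta = 24, sum = 184
Change 3: A[8] 15 -> 42, delta = 27, sum = 211
Change 4: A[2] 1 -> 40, delta = 39, sum = 250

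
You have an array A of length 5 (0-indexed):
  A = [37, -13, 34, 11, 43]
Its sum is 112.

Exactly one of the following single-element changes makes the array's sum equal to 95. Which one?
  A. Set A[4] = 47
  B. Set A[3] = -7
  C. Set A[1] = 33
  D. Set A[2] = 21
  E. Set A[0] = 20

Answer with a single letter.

Answer: E

Derivation:
Option A: A[4] 43->47, delta=4, new_sum=112+(4)=116
Option B: A[3] 11->-7, delta=-18, new_sum=112+(-18)=94
Option C: A[1] -13->33, delta=46, new_sum=112+(46)=158
Option D: A[2] 34->21, delta=-13, new_sum=112+(-13)=99
Option E: A[0] 37->20, delta=-17, new_sum=112+(-17)=95 <-- matches target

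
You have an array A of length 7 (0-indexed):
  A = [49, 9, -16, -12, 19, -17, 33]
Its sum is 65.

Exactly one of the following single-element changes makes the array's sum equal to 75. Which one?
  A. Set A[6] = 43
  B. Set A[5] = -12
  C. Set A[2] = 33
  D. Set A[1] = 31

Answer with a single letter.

Option A: A[6] 33->43, delta=10, new_sum=65+(10)=75 <-- matches target
Option B: A[5] -17->-12, delta=5, new_sum=65+(5)=70
Option C: A[2] -16->33, delta=49, new_sum=65+(49)=114
Option D: A[1] 9->31, delta=22, new_sum=65+(22)=87

Answer: A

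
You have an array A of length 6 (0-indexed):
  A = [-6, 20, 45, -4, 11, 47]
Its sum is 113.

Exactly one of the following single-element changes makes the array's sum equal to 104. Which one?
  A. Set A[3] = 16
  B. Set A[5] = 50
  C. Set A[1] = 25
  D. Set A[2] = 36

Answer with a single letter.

Answer: D

Derivation:
Option A: A[3] -4->16, delta=20, new_sum=113+(20)=133
Option B: A[5] 47->50, delta=3, new_sum=113+(3)=116
Option C: A[1] 20->25, delta=5, new_sum=113+(5)=118
Option D: A[2] 45->36, delta=-9, new_sum=113+(-9)=104 <-- matches target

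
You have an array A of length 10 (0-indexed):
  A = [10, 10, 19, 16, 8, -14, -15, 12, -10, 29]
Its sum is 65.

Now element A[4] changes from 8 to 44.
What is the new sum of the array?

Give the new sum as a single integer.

Answer: 101

Derivation:
Old value at index 4: 8
New value at index 4: 44
Delta = 44 - 8 = 36
New sum = old_sum + delta = 65 + (36) = 101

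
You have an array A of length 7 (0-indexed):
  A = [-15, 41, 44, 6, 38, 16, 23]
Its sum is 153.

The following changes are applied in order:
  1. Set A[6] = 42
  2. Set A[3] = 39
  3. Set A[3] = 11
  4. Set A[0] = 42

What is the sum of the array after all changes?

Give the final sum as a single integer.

Initial sum: 153
Change 1: A[6] 23 -> 42, delta = 19, sum = 172
Change 2: A[3] 6 -> 39, delta = 33, sum = 205
Change 3: A[3] 39 -> 11, delta = -28, sum = 177
Change 4: A[0] -15 -> 42, delta = 57, sum = 234

Answer: 234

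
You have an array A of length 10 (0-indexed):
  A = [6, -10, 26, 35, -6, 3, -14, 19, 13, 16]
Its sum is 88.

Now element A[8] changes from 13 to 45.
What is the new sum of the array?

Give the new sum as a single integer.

Old value at index 8: 13
New value at index 8: 45
Delta = 45 - 13 = 32
New sum = old_sum + delta = 88 + (32) = 120

Answer: 120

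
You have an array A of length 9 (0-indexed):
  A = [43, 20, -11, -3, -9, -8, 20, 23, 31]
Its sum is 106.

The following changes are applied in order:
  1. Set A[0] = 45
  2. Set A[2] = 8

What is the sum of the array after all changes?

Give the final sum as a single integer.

Initial sum: 106
Change 1: A[0] 43 -> 45, delta = 2, sum = 108
Change 2: A[2] -11 -> 8, delta = 19, sum = 127

Answer: 127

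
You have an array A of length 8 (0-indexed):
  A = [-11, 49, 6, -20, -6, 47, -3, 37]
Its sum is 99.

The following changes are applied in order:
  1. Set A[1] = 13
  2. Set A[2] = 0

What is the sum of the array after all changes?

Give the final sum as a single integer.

Initial sum: 99
Change 1: A[1] 49 -> 13, delta = -36, sum = 63
Change 2: A[2] 6 -> 0, delta = -6, sum = 57

Answer: 57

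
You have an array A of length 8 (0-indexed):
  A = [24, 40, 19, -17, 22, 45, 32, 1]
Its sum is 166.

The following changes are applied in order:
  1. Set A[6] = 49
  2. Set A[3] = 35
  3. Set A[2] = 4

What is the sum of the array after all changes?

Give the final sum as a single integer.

Initial sum: 166
Change 1: A[6] 32 -> 49, delta = 17, sum = 183
Change 2: A[3] -17 -> 35, delta = 52, sum = 235
Change 3: A[2] 19 -> 4, delta = -15, sum = 220

Answer: 220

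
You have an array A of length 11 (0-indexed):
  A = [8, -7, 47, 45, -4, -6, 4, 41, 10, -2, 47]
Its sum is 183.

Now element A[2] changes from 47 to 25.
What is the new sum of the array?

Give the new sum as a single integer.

Answer: 161

Derivation:
Old value at index 2: 47
New value at index 2: 25
Delta = 25 - 47 = -22
New sum = old_sum + delta = 183 + (-22) = 161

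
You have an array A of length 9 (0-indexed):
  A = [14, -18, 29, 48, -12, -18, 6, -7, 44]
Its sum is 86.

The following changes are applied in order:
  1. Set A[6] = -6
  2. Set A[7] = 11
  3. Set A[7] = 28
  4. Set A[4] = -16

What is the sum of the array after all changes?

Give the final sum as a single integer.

Initial sum: 86
Change 1: A[6] 6 -> -6, delta = -12, sum = 74
Change 2: A[7] -7 -> 11, delta = 18, sum = 92
Change 3: A[7] 11 -> 28, delta = 17, sum = 109
Change 4: A[4] -12 -> -16, delta = -4, sum = 105

Answer: 105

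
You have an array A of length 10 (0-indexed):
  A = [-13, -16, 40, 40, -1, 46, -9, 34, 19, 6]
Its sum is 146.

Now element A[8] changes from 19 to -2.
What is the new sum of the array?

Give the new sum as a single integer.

Answer: 125

Derivation:
Old value at index 8: 19
New value at index 8: -2
Delta = -2 - 19 = -21
New sum = old_sum + delta = 146 + (-21) = 125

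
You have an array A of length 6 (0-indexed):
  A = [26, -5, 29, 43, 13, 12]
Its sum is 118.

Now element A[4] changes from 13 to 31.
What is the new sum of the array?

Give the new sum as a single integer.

Old value at index 4: 13
New value at index 4: 31
Delta = 31 - 13 = 18
New sum = old_sum + delta = 118 + (18) = 136

Answer: 136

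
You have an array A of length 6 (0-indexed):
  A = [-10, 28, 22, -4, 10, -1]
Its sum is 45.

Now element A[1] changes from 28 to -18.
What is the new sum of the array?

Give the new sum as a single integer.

Old value at index 1: 28
New value at index 1: -18
Delta = -18 - 28 = -46
New sum = old_sum + delta = 45 + (-46) = -1

Answer: -1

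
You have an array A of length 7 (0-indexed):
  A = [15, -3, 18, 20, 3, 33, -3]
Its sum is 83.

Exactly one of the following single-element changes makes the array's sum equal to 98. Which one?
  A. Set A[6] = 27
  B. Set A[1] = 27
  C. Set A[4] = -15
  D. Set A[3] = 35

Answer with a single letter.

Answer: D

Derivation:
Option A: A[6] -3->27, delta=30, new_sum=83+(30)=113
Option B: A[1] -3->27, delta=30, new_sum=83+(30)=113
Option C: A[4] 3->-15, delta=-18, new_sum=83+(-18)=65
Option D: A[3] 20->35, delta=15, new_sum=83+(15)=98 <-- matches target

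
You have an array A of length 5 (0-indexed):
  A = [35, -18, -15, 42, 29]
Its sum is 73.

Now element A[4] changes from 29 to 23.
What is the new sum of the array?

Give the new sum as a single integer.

Answer: 67

Derivation:
Old value at index 4: 29
New value at index 4: 23
Delta = 23 - 29 = -6
New sum = old_sum + delta = 73 + (-6) = 67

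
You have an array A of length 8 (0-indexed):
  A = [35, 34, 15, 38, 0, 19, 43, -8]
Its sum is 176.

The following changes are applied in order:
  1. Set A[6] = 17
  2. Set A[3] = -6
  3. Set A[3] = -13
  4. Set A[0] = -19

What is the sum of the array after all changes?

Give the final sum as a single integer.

Answer: 45

Derivation:
Initial sum: 176
Change 1: A[6] 43 -> 17, delta = -26, sum = 150
Change 2: A[3] 38 -> -6, delta = -44, sum = 106
Change 3: A[3] -6 -> -13, delta = -7, sum = 99
Change 4: A[0] 35 -> -19, delta = -54, sum = 45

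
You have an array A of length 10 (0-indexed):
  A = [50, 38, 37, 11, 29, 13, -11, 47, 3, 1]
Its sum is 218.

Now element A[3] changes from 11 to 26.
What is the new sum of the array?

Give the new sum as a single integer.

Answer: 233

Derivation:
Old value at index 3: 11
New value at index 3: 26
Delta = 26 - 11 = 15
New sum = old_sum + delta = 218 + (15) = 233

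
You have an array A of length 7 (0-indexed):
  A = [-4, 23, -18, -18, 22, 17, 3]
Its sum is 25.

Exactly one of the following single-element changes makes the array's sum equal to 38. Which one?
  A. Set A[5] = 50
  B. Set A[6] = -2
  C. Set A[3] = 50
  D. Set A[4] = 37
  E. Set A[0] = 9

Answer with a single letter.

Option A: A[5] 17->50, delta=33, new_sum=25+(33)=58
Option B: A[6] 3->-2, delta=-5, new_sum=25+(-5)=20
Option C: A[3] -18->50, delta=68, new_sum=25+(68)=93
Option D: A[4] 22->37, delta=15, new_sum=25+(15)=40
Option E: A[0] -4->9, delta=13, new_sum=25+(13)=38 <-- matches target

Answer: E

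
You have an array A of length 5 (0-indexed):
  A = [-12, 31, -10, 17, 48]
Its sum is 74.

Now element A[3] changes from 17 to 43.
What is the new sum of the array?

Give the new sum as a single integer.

Old value at index 3: 17
New value at index 3: 43
Delta = 43 - 17 = 26
New sum = old_sum + delta = 74 + (26) = 100

Answer: 100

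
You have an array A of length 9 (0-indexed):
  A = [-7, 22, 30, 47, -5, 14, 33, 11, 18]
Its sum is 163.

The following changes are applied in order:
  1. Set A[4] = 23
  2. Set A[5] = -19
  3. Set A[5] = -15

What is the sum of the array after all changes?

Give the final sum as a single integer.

Answer: 162

Derivation:
Initial sum: 163
Change 1: A[4] -5 -> 23, delta = 28, sum = 191
Change 2: A[5] 14 -> -19, delta = -33, sum = 158
Change 3: A[5] -19 -> -15, delta = 4, sum = 162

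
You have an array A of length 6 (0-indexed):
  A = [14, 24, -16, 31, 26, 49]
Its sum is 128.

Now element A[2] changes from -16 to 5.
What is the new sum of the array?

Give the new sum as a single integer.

Old value at index 2: -16
New value at index 2: 5
Delta = 5 - -16 = 21
New sum = old_sum + delta = 128 + (21) = 149

Answer: 149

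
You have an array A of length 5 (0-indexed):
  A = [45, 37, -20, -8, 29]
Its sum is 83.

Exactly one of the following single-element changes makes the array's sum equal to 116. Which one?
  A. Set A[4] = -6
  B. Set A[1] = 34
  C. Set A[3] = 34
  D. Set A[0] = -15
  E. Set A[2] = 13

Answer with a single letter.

Option A: A[4] 29->-6, delta=-35, new_sum=83+(-35)=48
Option B: A[1] 37->34, delta=-3, new_sum=83+(-3)=80
Option C: A[3] -8->34, delta=42, new_sum=83+(42)=125
Option D: A[0] 45->-15, delta=-60, new_sum=83+(-60)=23
Option E: A[2] -20->13, delta=33, new_sum=83+(33)=116 <-- matches target

Answer: E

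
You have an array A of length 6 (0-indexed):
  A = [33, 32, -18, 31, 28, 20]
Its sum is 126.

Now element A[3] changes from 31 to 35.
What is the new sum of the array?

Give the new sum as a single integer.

Answer: 130

Derivation:
Old value at index 3: 31
New value at index 3: 35
Delta = 35 - 31 = 4
New sum = old_sum + delta = 126 + (4) = 130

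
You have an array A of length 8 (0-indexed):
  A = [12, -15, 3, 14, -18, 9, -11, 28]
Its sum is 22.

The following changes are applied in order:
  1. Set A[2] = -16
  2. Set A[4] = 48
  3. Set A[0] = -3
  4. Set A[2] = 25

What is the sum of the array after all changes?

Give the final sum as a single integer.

Answer: 95

Derivation:
Initial sum: 22
Change 1: A[2] 3 -> -16, delta = -19, sum = 3
Change 2: A[4] -18 -> 48, delta = 66, sum = 69
Change 3: A[0] 12 -> -3, delta = -15, sum = 54
Change 4: A[2] -16 -> 25, delta = 41, sum = 95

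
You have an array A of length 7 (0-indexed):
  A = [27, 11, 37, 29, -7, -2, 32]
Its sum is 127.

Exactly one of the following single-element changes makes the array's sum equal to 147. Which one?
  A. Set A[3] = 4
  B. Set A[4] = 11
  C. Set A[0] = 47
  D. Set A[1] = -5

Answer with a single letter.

Answer: C

Derivation:
Option A: A[3] 29->4, delta=-25, new_sum=127+(-25)=102
Option B: A[4] -7->11, delta=18, new_sum=127+(18)=145
Option C: A[0] 27->47, delta=20, new_sum=127+(20)=147 <-- matches target
Option D: A[1] 11->-5, delta=-16, new_sum=127+(-16)=111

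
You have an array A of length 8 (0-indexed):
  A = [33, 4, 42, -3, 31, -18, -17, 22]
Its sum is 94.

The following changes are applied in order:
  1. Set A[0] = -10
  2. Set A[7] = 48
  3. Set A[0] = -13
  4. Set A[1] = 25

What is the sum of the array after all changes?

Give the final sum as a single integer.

Initial sum: 94
Change 1: A[0] 33 -> -10, delta = -43, sum = 51
Change 2: A[7] 22 -> 48, delta = 26, sum = 77
Change 3: A[0] -10 -> -13, delta = -3, sum = 74
Change 4: A[1] 4 -> 25, delta = 21, sum = 95

Answer: 95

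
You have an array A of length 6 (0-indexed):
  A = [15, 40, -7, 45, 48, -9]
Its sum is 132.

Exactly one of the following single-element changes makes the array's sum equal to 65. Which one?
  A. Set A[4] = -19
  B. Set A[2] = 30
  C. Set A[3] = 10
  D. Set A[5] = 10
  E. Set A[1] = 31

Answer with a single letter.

Answer: A

Derivation:
Option A: A[4] 48->-19, delta=-67, new_sum=132+(-67)=65 <-- matches target
Option B: A[2] -7->30, delta=37, new_sum=132+(37)=169
Option C: A[3] 45->10, delta=-35, new_sum=132+(-35)=97
Option D: A[5] -9->10, delta=19, new_sum=132+(19)=151
Option E: A[1] 40->31, delta=-9, new_sum=132+(-9)=123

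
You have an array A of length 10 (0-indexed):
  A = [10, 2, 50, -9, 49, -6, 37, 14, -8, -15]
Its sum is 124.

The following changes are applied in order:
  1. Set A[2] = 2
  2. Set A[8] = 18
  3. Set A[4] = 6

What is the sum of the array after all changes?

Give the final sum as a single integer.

Answer: 59

Derivation:
Initial sum: 124
Change 1: A[2] 50 -> 2, delta = -48, sum = 76
Change 2: A[8] -8 -> 18, delta = 26, sum = 102
Change 3: A[4] 49 -> 6, delta = -43, sum = 59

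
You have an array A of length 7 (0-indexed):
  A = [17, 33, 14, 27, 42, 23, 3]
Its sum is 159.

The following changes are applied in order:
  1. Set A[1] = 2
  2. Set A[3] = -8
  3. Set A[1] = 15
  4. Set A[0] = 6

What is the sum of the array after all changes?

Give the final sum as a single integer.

Initial sum: 159
Change 1: A[1] 33 -> 2, delta = -31, sum = 128
Change 2: A[3] 27 -> -8, delta = -35, sum = 93
Change 3: A[1] 2 -> 15, delta = 13, sum = 106
Change 4: A[0] 17 -> 6, delta = -11, sum = 95

Answer: 95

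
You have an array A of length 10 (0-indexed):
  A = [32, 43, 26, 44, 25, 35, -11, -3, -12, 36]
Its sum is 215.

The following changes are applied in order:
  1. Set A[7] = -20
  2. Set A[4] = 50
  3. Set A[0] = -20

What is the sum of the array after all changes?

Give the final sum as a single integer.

Initial sum: 215
Change 1: A[7] -3 -> -20, delta = -17, sum = 198
Change 2: A[4] 25 -> 50, delta = 25, sum = 223
Change 3: A[0] 32 -> -20, delta = -52, sum = 171

Answer: 171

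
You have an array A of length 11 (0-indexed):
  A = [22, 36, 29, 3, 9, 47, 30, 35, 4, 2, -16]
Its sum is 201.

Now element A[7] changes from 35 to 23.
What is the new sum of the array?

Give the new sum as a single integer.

Answer: 189

Derivation:
Old value at index 7: 35
New value at index 7: 23
Delta = 23 - 35 = -12
New sum = old_sum + delta = 201 + (-12) = 189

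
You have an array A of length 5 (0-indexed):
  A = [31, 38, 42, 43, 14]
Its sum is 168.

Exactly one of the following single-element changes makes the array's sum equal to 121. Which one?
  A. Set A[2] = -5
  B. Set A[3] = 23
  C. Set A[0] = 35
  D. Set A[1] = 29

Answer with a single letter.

Answer: A

Derivation:
Option A: A[2] 42->-5, delta=-47, new_sum=168+(-47)=121 <-- matches target
Option B: A[3] 43->23, delta=-20, new_sum=168+(-20)=148
Option C: A[0] 31->35, delta=4, new_sum=168+(4)=172
Option D: A[1] 38->29, delta=-9, new_sum=168+(-9)=159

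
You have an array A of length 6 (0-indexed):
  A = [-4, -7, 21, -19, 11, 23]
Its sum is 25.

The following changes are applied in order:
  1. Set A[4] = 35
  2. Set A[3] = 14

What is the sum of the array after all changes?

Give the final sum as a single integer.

Answer: 82

Derivation:
Initial sum: 25
Change 1: A[4] 11 -> 35, delta = 24, sum = 49
Change 2: A[3] -19 -> 14, delta = 33, sum = 82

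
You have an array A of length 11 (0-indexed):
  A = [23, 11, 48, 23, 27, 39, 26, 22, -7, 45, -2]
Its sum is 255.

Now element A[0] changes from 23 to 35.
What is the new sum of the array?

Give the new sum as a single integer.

Answer: 267

Derivation:
Old value at index 0: 23
New value at index 0: 35
Delta = 35 - 23 = 12
New sum = old_sum + delta = 255 + (12) = 267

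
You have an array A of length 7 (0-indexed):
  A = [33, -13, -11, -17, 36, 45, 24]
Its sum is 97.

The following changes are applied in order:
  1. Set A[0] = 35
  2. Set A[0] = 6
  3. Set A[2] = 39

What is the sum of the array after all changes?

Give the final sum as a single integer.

Answer: 120

Derivation:
Initial sum: 97
Change 1: A[0] 33 -> 35, delta = 2, sum = 99
Change 2: A[0] 35 -> 6, delta = -29, sum = 70
Change 3: A[2] -11 -> 39, delta = 50, sum = 120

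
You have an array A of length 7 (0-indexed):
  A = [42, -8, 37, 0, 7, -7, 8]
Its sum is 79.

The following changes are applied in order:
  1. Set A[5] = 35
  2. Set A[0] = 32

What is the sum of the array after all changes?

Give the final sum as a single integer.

Answer: 111

Derivation:
Initial sum: 79
Change 1: A[5] -7 -> 35, delta = 42, sum = 121
Change 2: A[0] 42 -> 32, delta = -10, sum = 111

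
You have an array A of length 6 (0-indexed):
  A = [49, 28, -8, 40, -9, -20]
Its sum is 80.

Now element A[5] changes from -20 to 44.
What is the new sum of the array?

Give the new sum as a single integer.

Old value at index 5: -20
New value at index 5: 44
Delta = 44 - -20 = 64
New sum = old_sum + delta = 80 + (64) = 144

Answer: 144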